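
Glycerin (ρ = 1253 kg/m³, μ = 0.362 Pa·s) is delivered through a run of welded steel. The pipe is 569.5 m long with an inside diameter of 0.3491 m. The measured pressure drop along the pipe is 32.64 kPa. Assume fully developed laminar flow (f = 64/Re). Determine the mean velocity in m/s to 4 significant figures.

For laminar flow, f = 64/Re with Re = ρVD/μ, so Darcy-Weisbach reduces to ΔP = 32μLV/D². Solving for V: V = ΔP·D²/(32μL) = 3.264e+04·(0.3491)²/(32·0.362·569.5) = 0.603 m/s.
Check: Re = ρVD/μ = 1253·0.603·0.3491/0.362 = 728.6 < 2300, so the laminar assumption holds.

V ≈ 0.6030 m/s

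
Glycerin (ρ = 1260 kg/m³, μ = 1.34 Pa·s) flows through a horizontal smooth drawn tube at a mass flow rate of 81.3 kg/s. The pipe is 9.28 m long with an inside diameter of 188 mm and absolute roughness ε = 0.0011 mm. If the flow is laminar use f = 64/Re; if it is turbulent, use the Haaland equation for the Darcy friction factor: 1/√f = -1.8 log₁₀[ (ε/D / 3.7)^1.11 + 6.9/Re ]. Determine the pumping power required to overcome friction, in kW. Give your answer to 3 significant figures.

P ≈ 1.69 kW

A = πD²/4 = π(0.188)²/4 = 0.02776 m²; mean velocity V = ṁ/(ρA) = 81.3/(1260 · 0.02776) = 2.324 m/s.
Reynolds number Re = ρVD/μ = 1260 · 2.324 · 0.188 / 1.34 = 410.9.
Re < 2300 → laminar flow, so f = 64/Re = 64/410.9 = 0.1558 (the turbulent correlation is not needed).
Darcy-Weisbach: ΔP = f(L/D)(ρV²/2) = 0.1558·(9.28/0.188)·(1260·2.324²/2) = 0.1558·49.36·3404 = 2.617e+04 Pa.
Q = ṁ/ρ = 81.3/1260 = 0.06452 m³/s.
Pumping power P = QΔP = 0.06452·2.617e+04 = 1689 W = 1.69 kW.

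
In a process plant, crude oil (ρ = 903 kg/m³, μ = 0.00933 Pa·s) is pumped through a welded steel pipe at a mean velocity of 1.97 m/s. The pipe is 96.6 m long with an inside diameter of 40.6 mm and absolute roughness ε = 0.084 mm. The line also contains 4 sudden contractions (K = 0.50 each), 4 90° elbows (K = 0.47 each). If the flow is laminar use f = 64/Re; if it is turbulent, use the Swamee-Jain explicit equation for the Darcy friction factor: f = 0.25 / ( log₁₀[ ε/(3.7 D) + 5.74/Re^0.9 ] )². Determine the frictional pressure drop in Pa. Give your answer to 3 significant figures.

Reynolds number Re = ρVD/μ = 903 · 1.97 · 0.0406 / 0.00933 = 7741.
Re > 4000 → turbulent. Relative roughness ε/D = 8.4e-05/0.0406 = 0.00207. Swamee-Jain: f = 0.25/(log₁₀[0.00207/3.7 + 5.74/7741^0.9])² = 0.25/(log₁₀[0.000559 + 0.00182])² = 0.25/(-2.624)² = 0.0363.
Total minor-loss coefficient ΣK = 4·0.5 + 4·0.47 = 3.88.
ΔP = [f·L/D + ΣK]·(ρV²/2) = [0.0363·96.6/0.0406 + 3.88]·(903·1.97²/2) = [86.36 + 3.88]·1752 = 1.581e+05 Pa.

ΔP ≈ 158000 Pa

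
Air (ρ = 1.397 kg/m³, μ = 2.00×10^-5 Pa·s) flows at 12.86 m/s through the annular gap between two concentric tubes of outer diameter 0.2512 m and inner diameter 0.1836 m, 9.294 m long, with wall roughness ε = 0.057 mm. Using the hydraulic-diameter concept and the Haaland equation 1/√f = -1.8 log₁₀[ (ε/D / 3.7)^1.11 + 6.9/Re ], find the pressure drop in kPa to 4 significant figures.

ΔP ≈ 0.3600 kPa

Hydraulic diameter D_h = 4A/P = D_o - D_i = 0.2512 - 0.1836 = 0.0676 m.
Re = ρVD_h/μ = 1.397·12.86·0.0676/2e-05 = 6.072e+04.
ε/D_h = 5.7e-05/0.0676 = 0.000843; Haaland gives 1/√f = -1.8 log₁₀[9.06e-05+0.000114] = 6.642, so f = 0.02267.
ΔP = f(L/D_h)(ρV²/2) = 0.02267·9.294/0.0676·115.5 = 360 Pa.
ΔP = 0.3600 kPa.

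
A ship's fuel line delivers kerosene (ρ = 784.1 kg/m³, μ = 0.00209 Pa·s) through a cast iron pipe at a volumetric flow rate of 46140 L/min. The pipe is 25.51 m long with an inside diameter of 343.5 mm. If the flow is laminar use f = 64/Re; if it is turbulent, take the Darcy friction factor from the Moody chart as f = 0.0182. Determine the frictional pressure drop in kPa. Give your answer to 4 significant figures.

ΔP ≈ 36.49 kPa

Q = 46140 L/min = 46140/60000 = 0.769 m³/s.
Cross-sectional area A = πD²/4 = π(0.3435)²/4 = 0.09267 m²; mean velocity V = Q/A = 0.769/0.09267 = 8.298 m/s.
Reynolds number Re = ρVD/μ = 784.1 · 8.298 · 0.3435 / 0.00209 = 1.069e+06.
Re > 4000 → turbulent; use the Moody-chart value f = 0.0182.
Darcy-Weisbach: ΔP = f(L/D)(ρV²/2) = 0.0182·(25.51/0.3435)·(784.1·8.298²/2) = 0.0182·74.26·2.7e+04 = 3.649e+04 Pa.
ΔP = 3.649e+04 Pa = 36.49 kPa.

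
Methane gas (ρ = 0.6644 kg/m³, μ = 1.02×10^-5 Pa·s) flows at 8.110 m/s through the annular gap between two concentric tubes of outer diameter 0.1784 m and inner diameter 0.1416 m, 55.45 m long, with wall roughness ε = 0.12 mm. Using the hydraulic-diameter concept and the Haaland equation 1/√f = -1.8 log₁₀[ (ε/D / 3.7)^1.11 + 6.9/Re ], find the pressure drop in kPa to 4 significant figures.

Hydraulic diameter D_h = 4A/P = D_o - D_i = 0.1784 - 0.1416 = 0.0368 m.
Re = ρVD_h/μ = 0.6644·8.11·0.0368/1.02e-05 = 1.944e+04.
ε/D_h = 0.00012/0.0368 = 0.00326; Haaland gives 1/√f = -1.8 log₁₀[0.000407+0.000355] = 5.613, so f = 0.03174.
ΔP = f(L/D_h)(ρV²/2) = 0.03174·55.45/0.0368·21.85 = 1045 Pa.
ΔP = 1.045 kPa.

ΔP ≈ 1.045 kPa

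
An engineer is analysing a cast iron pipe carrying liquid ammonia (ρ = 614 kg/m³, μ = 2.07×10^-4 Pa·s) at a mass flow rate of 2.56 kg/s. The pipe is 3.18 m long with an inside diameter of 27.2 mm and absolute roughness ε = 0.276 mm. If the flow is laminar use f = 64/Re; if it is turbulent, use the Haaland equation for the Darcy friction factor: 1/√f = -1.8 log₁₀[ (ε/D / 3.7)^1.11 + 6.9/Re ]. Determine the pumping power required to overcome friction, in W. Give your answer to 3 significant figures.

P ≈ 295 W

A = πD²/4 = π(0.0272)²/4 = 0.0005811 m²; mean velocity V = ṁ/(ρA) = 2.56/(614 · 0.0005811) = 7.175 m/s.
Reynolds number Re = ρVD/μ = 614 · 7.175 · 0.0272 / 0.000207 = 5.789e+05.
Re > 4000 → turbulent. Relative roughness ε/D = 0.000276/0.0272 = 0.0101. Haaland: 1/√f = -1.8 log₁₀[(0.0101/3.7)^1.11 + 6.9/5.789e+05] = -1.8 log₁₀[0.00143 + 1.19e-05] = 5.112, so f = 0.03826.
Darcy-Weisbach: ΔP = f(L/D)(ρV²/2) = 0.03826·(3.18/0.0272)·(614·7.175²/2) = 0.03826·116.9·1.581e+04 = 7.071e+04 Pa.
Q = ṁ/ρ = 2.56/614 = 0.004169 m³/s.
Pumping power P = QΔP = 0.004169·7.071e+04 = 294.8 W = 295 W.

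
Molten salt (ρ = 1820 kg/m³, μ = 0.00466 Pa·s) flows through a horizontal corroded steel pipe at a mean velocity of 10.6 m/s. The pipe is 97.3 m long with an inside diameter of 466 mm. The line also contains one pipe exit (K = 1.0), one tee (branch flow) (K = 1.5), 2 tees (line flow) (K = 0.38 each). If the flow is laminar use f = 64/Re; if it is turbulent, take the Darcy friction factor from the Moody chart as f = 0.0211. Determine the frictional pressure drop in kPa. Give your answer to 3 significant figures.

ΔP ≈ 784 kPa

Reynolds number Re = ρVD/μ = 1820 · 10.6 · 0.466 / 0.00466 = 1.929e+06.
Re > 4000 → turbulent; use the Moody-chart value f = 0.0211.
Total minor-loss coefficient ΣK = 1·1 + 1·1.5 + 2·0.38 = 3.26.
ΔP = [f·L/D + ΣK]·(ρV²/2) = [0.0211·97.3/0.466 + 3.26]·(1820·10.6²/2) = [4.406 + 3.26]·1.022e+05 = 7.838e+05 Pa.
ΔP = 7.838e+05 Pa = 784 kPa.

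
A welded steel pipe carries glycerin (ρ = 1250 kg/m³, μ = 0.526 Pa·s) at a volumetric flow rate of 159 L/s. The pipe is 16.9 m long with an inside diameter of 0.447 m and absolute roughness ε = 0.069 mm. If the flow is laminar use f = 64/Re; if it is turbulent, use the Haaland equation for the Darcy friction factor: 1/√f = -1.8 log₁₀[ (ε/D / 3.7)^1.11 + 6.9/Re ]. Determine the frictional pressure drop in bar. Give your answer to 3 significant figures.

Q = 159 L/s = 159/1000 = 0.159 m³/s.
Cross-sectional area A = πD²/4 = π(0.447)²/4 = 0.1569 m²; mean velocity V = Q/A = 0.159/0.1569 = 1.013 m/s.
Reynolds number Re = ρVD/μ = 1250 · 1.013 · 0.447 / 0.526 = 1076.
Re < 2300 → laminar flow, so f = 64/Re = 64/1076 = 0.05946 (the turbulent correlation is not needed).
Darcy-Weisbach: ΔP = f(L/D)(ρV²/2) = 0.05946·(16.9/0.447)·(1250·1.013²/2) = 0.05946·37.81·641.6 = 1442 Pa.
ΔP = 1442 Pa = 0.0144 bar.

ΔP ≈ 0.0144 bar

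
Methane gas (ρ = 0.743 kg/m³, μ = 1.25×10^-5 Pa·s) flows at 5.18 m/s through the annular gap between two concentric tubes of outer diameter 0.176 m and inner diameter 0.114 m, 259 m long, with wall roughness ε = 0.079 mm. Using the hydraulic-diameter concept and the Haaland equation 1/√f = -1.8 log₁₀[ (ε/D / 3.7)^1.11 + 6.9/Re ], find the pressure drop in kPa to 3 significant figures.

ΔP ≈ 1.18 kPa

Hydraulic diameter D_h = 4A/P = D_o - D_i = 0.176 - 0.114 = 0.062 m.
Re = ρVD_h/μ = 0.743·5.18·0.062/1.25e-05 = 1.909e+04.
ε/D_h = 7.9e-05/0.062 = 0.00127; Haaland gives 1/√f = -1.8 log₁₀[0.000143+0.000361] = 5.935, so f = 0.02839.
ΔP = f(L/D_h)(ρV²/2) = 0.02839·259/0.062·9.968 = 1182 Pa.
ΔP = 1.18 kPa.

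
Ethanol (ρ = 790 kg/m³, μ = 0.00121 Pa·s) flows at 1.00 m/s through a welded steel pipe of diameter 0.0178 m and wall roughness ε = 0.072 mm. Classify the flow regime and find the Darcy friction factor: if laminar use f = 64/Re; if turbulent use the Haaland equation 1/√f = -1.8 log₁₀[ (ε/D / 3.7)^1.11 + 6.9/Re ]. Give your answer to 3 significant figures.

f ≈ 0.0354

Re = ρVD/μ = 790·1·0.0178/0.00121 = 1.162e+04.
Re > 4000 → turbulent. ε/D = 7.2e-05/0.0178 = 0.00404; Haaland: 1/√f = -1.8 log₁₀[0.000516 + 0.000594] = 5.318, so f = 0.03535.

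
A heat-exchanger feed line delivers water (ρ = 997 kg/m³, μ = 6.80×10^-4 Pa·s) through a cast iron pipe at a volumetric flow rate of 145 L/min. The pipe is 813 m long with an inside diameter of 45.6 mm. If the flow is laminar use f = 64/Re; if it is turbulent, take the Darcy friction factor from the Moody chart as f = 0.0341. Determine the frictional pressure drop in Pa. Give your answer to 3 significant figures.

Q = 145 L/min = 145/60000 = 0.002417 m³/s.
Cross-sectional area A = πD²/4 = π(0.0456)²/4 = 0.001633 m²; mean velocity V = Q/A = 0.002417/0.001633 = 1.48 m/s.
Reynolds number Re = ρVD/μ = 997 · 1.48 · 0.0456 / 0.00068 = 9.893e+04.
Re > 4000 → turbulent; use the Moody-chart value f = 0.0341.
Darcy-Weisbach: ΔP = f(L/D)(ρV²/2) = 0.0341·(813/0.0456)·(997·1.48²/2) = 0.0341·1.783e+04·1092 = 6.637e+05 Pa.

ΔP ≈ 664000 Pa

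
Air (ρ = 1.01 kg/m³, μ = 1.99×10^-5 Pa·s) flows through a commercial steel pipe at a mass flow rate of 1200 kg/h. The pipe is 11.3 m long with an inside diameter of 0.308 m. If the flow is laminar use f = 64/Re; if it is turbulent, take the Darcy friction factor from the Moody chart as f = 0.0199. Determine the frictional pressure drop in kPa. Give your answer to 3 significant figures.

ΔP ≈ 0.00723 kPa

ṁ = 1200 kg/h = 1200/3600 = 0.3333 kg/s.
A = πD²/4 = π(0.308)²/4 = 0.07451 m²; mean velocity V = ṁ/(ρA) = 0.3333/(1.01 · 0.07451) = 4.43 m/s.
Reynolds number Re = ρVD/μ = 1.01 · 4.43 · 0.308 / 1.99e-05 = 6.924e+04.
Re > 4000 → turbulent; use the Moody-chart value f = 0.0199.
Darcy-Weisbach: ΔP = f(L/D)(ρV²/2) = 0.0199·(11.3/0.308)·(1.01·4.43²/2) = 0.0199·36.69·9.909 = 7.234 Pa.
ΔP = 7.234 Pa = 0.00723 kPa.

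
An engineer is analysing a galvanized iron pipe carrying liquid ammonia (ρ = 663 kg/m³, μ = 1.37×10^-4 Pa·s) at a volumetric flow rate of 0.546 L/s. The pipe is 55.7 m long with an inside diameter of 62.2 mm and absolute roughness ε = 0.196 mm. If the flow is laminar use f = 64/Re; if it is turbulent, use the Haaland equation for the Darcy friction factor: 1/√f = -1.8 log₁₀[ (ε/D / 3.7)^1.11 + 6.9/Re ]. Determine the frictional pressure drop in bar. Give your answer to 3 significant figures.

Q = 0.546 L/s = 0.546/1000 = 0.000546 m³/s.
Cross-sectional area A = πD²/4 = π(0.0622)²/4 = 0.003039 m²; mean velocity V = Q/A = 0.000546/0.003039 = 0.1797 m/s.
Reynolds number Re = ρVD/μ = 663 · 0.1797 · 0.0622 / 0.000137 = 5.409e+04.
Re > 4000 → turbulent. Relative roughness ε/D = 0.000196/0.0622 = 0.00315. Haaland: 1/√f = -1.8 log₁₀[(0.00315/3.7)^1.11 + 6.9/5.409e+04] = -1.8 log₁₀[0.000391 + 0.000128] = 5.913, so f = 0.0286.
Darcy-Weisbach: ΔP = f(L/D)(ρV²/2) = 0.0286·(55.7/0.0622)·(663·0.1797²/2) = 0.0286·895.5·10.7 = 274.2 Pa.
ΔP = 274.2 Pa = 0.00274 bar.

ΔP ≈ 0.00274 bar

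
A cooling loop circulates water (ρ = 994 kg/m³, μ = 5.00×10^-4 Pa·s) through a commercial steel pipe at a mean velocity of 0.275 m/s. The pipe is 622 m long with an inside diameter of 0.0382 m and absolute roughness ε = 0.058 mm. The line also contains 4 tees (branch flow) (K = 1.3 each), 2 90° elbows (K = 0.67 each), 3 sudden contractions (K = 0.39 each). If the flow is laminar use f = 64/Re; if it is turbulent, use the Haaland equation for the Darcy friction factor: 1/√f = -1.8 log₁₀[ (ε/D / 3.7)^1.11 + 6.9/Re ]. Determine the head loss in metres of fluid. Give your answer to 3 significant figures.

h_f ≈ 1.81 m

Reynolds number Re = ρVD/μ = 994 · 0.275 · 0.0382 / 0.0005 = 2.088e+04.
Re > 4000 → turbulent. Relative roughness ε/D = 5.8e-05/0.0382 = 0.00152. Haaland: 1/√f = -1.8 log₁₀[(0.00152/3.7)^1.11 + 6.9/2.088e+04] = -1.8 log₁₀[0.000174 + 0.00033] = 5.935, so f = 0.02839.
Total minor-loss coefficient ΣK = 4·1.3 + 2·0.67 + 3·0.39 = 7.71.
ΔP = [f·L/D + ΣK]·(ρV²/2) = [0.02839·622/0.0382 + 7.71]·(994·0.275²/2) = [462.3 + 7.71]·37.59 = 1.766e+04 Pa.
Head loss h_f = ΔP/(ρg) = 1.766e+04/(994·9.81) = 1.81 m.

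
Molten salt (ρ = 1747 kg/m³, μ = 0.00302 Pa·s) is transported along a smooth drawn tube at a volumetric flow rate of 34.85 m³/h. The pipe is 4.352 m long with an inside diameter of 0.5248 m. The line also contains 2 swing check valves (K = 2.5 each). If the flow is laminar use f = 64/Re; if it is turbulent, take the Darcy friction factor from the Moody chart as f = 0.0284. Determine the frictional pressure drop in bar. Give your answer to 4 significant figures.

ΔP ≈ 9.159×10^-5 bar

Q = 34.85 m³/h = 34.85/3600 = 0.009681 m³/s.
Cross-sectional area A = πD²/4 = π(0.5248)²/4 = 0.2163 m²; mean velocity V = Q/A = 0.009681/0.2163 = 0.04475 m/s.
Reynolds number Re = ρVD/μ = 1747 · 0.04475 · 0.5248 / 0.00302 = 1.359e+04.
Re > 4000 → turbulent; use the Moody-chart value f = 0.0284.
Total minor-loss coefficient ΣK = 2·2.5 = 5.
ΔP = [f·L/D + ΣK]·(ρV²/2) = [0.0284·4.352/0.5248 + 5]·(1747·0.04475²/2) = [0.2355 + 5]·1.749 = 9.159 Pa.
ΔP = 9.159 Pa = 9.159×10^-5 bar.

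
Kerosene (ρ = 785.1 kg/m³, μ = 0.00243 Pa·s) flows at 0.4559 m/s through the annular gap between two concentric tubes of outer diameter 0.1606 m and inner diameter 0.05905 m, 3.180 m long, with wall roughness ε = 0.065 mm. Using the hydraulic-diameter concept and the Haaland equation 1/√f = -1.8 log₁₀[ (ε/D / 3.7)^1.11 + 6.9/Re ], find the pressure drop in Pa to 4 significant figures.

Hydraulic diameter D_h = 4A/P = D_o - D_i = 0.1606 - 0.05905 = 0.1016 m.
Re = ρVD_h/μ = 785.1·0.4559·0.1016/0.00243 = 1.496e+04.
ε/D_h = 6.5e-05/0.1016 = 0.00064; Haaland gives 1/√f = -1.8 log₁₀[6.67e-05+0.000461] = 5.899, so f = 0.02873.
ΔP = f(L/D_h)(ρV²/2) = 0.02873·3.18/0.1016·81.59 = 73.42 Pa.

ΔP ≈ 73.42 Pa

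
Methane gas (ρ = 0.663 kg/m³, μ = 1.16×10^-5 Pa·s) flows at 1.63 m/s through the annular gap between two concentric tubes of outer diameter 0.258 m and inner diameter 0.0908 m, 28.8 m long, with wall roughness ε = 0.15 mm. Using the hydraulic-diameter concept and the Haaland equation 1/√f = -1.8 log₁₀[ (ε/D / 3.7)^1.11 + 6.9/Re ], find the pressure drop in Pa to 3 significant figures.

Hydraulic diameter D_h = 4A/P = D_o - D_i = 0.258 - 0.0908 = 0.1672 m.
Re = ρVD_h/μ = 0.663·1.63·0.1672/1.16e-05 = 1.558e+04.
ε/D_h = 0.00015/0.1672 = 0.000897; Haaland gives 1/√f = -1.8 log₁₀[9.7e-05+0.000443] = 5.882, so f = 0.02891.
ΔP = f(L/D_h)(ρV²/2) = 0.02891·28.8/0.1672·0.8808 = 4.385 Pa.

ΔP ≈ 4.39 Pa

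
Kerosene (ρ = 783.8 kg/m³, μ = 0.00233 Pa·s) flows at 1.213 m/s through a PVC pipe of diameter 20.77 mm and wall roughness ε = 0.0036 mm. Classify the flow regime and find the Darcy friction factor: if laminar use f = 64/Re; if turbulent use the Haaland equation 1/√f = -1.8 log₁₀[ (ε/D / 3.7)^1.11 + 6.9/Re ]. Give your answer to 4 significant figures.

f ≈ 0.03251

Re = ρVD/μ = 783.8·1.213·0.02077/0.00233 = 8475.
Re > 4000 → turbulent. ε/D = 3.6e-06/0.02077 = 0.000173; Haaland: 1/√f = -1.8 log₁₀[1.56e-05 + 0.000814] = 5.546, so f = 0.03251.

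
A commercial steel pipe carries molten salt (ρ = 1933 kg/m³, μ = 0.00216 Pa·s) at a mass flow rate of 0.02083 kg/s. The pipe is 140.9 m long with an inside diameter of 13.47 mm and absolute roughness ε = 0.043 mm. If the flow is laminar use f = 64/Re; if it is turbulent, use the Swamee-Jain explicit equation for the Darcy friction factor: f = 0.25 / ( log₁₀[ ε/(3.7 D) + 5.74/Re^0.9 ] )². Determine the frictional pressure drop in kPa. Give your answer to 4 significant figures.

A = πD²/4 = π(0.01347)²/4 = 0.0001425 m²; mean velocity V = ṁ/(ρA) = 0.02083/(1933 · 0.0001425) = 0.07562 m/s.
Reynolds number Re = ρVD/μ = 1933 · 0.07562 · 0.01347 / 0.00216 = 911.5.
Re < 2300 → laminar flow, so f = 64/Re = 64/911.5 = 0.07021 (the turbulent correlation is not needed).
Darcy-Weisbach: ΔP = f(L/D)(ρV²/2) = 0.07021·(140.9/0.01347)·(1933·0.07562²/2) = 0.07021·1.046e+04·5.527 = 4059 Pa.
ΔP = 4059 Pa = 4.059 kPa.

ΔP ≈ 4.059 kPa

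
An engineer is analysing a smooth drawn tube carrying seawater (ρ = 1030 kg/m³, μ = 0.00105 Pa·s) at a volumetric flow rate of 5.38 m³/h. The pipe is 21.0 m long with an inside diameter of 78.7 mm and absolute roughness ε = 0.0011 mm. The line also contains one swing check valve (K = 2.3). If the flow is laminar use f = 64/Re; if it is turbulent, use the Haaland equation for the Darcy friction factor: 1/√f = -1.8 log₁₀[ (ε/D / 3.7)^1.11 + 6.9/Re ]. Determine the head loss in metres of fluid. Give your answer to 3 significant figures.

Q = 5.38 m³/h = 5.38/3600 = 0.001494 m³/s.
Cross-sectional area A = πD²/4 = π(0.0787)²/4 = 0.004865 m²; mean velocity V = Q/A = 0.001494/0.004865 = 0.3072 m/s.
Reynolds number Re = ρVD/μ = 1030 · 0.3072 · 0.0787 / 0.00105 = 2.372e+04.
Re > 4000 → turbulent. Relative roughness ε/D = 1.1e-06/0.0787 = 1.4e-05. Haaland: 1/√f = -1.8 log₁₀[(1.4e-05/3.7)^1.11 + 6.9/2.372e+04] = -1.8 log₁₀[9.57e-07 + 0.000291] = 6.363, so f = 0.0247.
Total minor-loss coefficient ΣK = 1·2.3 = 2.3.
ΔP = [f·L/D + ΣK]·(ρV²/2) = [0.0247·21/0.0787 + 2.3]·(1030·0.3072²/2) = [6.591 + 2.3]·48.61 = 432.2 Pa.
Head loss h_f = ΔP/(ρg) = 432.2/(1030·9.81) = 0.0428 m.

h_f ≈ 0.0428 m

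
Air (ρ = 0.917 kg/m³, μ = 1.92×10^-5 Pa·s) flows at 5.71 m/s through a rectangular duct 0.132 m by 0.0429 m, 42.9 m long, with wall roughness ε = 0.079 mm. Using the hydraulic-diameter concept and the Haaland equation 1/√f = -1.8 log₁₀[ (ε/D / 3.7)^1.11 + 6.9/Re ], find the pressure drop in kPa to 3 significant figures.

ΔP ≈ 0.284 kPa

Hydraulic diameter D_h = 4A/P = 4·(0.132·0.0429)/(2·(0.132+0.0429)) = 0.02265/0.3498 = 0.06475 m.
Re = ρVD_h/μ = 0.917·5.71·0.06475/1.92e-05 = 1.766e+04.
ε/D_h = 7.9e-05/0.06475 = 0.00122; Haaland gives 1/√f = -1.8 log₁₀[0.000137+0.000391] = 5.9, so f = 0.02872.
ΔP = f(L/D_h)(ρV²/2) = 0.02872·42.9/0.06475·14.95 = 284.5 Pa.
ΔP = 0.284 kPa.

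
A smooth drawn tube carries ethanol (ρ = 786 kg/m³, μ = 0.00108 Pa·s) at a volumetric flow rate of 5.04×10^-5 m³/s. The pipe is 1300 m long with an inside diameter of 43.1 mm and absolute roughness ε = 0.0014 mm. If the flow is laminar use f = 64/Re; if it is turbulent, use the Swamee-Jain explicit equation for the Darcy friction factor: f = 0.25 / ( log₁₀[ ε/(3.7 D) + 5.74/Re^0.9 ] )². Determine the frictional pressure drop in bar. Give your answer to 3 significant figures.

Cross-sectional area A = πD²/4 = π(0.0431)²/4 = 0.001459 m²; mean velocity V = Q/A = 5.04e-05/0.001459 = 0.03455 m/s.
Reynolds number Re = ρVD/μ = 786 · 0.03455 · 0.0431 / 0.00108 = 1084.
Re < 2300 → laminar flow, so f = 64/Re = 64/1084 = 0.05906 (the turbulent correlation is not needed).
Darcy-Weisbach: ΔP = f(L/D)(ρV²/2) = 0.05906·(1300/0.0431)·(786·0.03455²/2) = 0.05906·3.016e+04·0.469 = 835.5 Pa.
ΔP = 835.5 Pa = 0.00836 bar.

ΔP ≈ 0.00836 bar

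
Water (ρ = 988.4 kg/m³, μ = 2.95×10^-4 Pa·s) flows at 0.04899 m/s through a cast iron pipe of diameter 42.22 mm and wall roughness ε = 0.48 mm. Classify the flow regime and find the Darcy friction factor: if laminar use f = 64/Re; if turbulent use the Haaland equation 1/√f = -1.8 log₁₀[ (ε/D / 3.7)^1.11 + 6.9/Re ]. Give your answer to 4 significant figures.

Re = ρVD/μ = 988.4·0.04899·0.04222/0.000295 = 6930.
Re > 4000 → turbulent. ε/D = 0.00048/0.04222 = 0.0114; Haaland: 1/√f = -1.8 log₁₀[0.00163 + 0.000996] = 4.647, so f = 0.04632.

f ≈ 0.04632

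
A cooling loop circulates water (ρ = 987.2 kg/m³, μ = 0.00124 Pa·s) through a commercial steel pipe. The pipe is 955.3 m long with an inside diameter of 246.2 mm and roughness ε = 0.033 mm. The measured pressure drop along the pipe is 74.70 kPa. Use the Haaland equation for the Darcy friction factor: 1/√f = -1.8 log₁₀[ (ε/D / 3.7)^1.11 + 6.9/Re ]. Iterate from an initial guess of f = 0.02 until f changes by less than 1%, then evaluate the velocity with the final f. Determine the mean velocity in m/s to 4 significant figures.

Rearranging Darcy-Weisbach: V = √(2·ΔP·D/(f·L·ρ)). With ε/D = 3.3e-05/0.2462 = 0.000134, iterate starting from f = 0.02:
  f = 0.02 → V = √(2·7.47e+04·0.2462/(0.02·955.3·987.2)) = 1.396 m/s; Re = ρVD/μ = 2.737e+05; f → 0.01571
  f = 0.01571 → V = 1.576 m/s; Re = 3.088e+05; f → 0.01547
  f = 0.01547 → V = 1.588 m/s; Re = 3.113e+05; f → 0.01545
Converged (Δf/f < 1%). With the final f = 0.01545: V = √(2·7.47e+04·0.2462/(0.01545·955.3·987.2)) = 1.589 m/s.

V ≈ 1.589 m/s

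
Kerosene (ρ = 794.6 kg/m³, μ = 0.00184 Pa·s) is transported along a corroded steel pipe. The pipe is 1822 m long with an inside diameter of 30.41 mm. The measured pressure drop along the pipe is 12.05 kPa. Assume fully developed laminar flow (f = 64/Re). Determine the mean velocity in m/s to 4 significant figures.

For laminar flow, f = 64/Re with Re = ρVD/μ, so Darcy-Weisbach reduces to ΔP = 32μLV/D². Solving for V: V = ΔP·D²/(32μL) = 1.205e+04·(0.03041)²/(32·0.00184·1822) = 0.1039 m/s.
Check: Re = ρVD/μ = 794.6·0.1039·0.03041/0.00184 = 1364 < 2300, so the laminar assumption holds.

V ≈ 0.1039 m/s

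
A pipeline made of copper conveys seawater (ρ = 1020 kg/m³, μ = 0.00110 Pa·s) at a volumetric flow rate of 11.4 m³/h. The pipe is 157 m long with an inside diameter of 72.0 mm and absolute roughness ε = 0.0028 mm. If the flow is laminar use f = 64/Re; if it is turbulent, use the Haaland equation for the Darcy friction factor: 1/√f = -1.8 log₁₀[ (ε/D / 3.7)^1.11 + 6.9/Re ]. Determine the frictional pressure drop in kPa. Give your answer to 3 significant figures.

Q = 11.4 m³/h = 11.4/3600 = 0.003167 m³/s.
Cross-sectional area A = πD²/4 = π(0.072)²/4 = 0.004072 m²; mean velocity V = Q/A = 0.003167/0.004072 = 0.7778 m/s.
Reynolds number Re = ρVD/μ = 1020 · 0.7778 · 0.072 / 0.0011 = 5.193e+04.
Re > 4000 → turbulent. Relative roughness ε/D = 2.8e-06/0.072 = 3.89e-05. Haaland: 1/√f = -1.8 log₁₀[(3.89e-05/3.7)^1.11 + 6.9/5.193e+04] = -1.8 log₁₀[2.98e-06 + 0.000133] = 6.96, so f = 0.02064.
Darcy-Weisbach: ΔP = f(L/D)(ρV²/2) = 0.02064·(157/0.072)·(1020·0.7778²/2) = 0.02064·2181·308.5 = 1.389e+04 Pa.
ΔP = 1.389e+04 Pa = 13.9 kPa.

ΔP ≈ 13.9 kPa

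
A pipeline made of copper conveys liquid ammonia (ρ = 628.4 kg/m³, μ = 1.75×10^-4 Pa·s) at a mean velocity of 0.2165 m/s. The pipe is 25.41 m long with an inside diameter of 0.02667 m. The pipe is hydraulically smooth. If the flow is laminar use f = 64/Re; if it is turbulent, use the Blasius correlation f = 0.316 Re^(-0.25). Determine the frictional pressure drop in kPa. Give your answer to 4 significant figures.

ΔP ≈ 0.3695 kPa

Reynolds number Re = ρVD/μ = 628.4 · 0.2165 · 0.02667 / 0.000175 = 2.073e+04.
Re > 4000 → turbulent. Smooth-pipe (Blasius): f = 0.316 Re^(-0.25) = 0.316/(2.073e+04)^0.25 = 0.02633.
Darcy-Weisbach: ΔP = f(L/D)(ρV²/2) = 0.02633·(25.41/0.02667)·(628.4·0.2165²/2) = 0.02633·952.8·14.73 = 369.5 Pa.
ΔP = 369.5 Pa = 0.3695 kPa.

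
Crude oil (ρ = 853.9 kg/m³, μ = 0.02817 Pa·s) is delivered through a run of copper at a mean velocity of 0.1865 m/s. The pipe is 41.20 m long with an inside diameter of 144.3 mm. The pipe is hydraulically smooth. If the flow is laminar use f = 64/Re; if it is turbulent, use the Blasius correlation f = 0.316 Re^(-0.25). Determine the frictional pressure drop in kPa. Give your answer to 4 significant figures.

ΔP ≈ 0.3326 kPa

Reynolds number Re = ρVD/μ = 853.9 · 0.1865 · 0.1443 / 0.0282 = 815.8.
Re < 2300 → laminar flow, so f = 64/Re = 64/815.8 = 0.07845 (the turbulent correlation is not needed).
Darcy-Weisbach: ΔP = f(L/D)(ρV²/2) = 0.07845·(41.2/0.1443)·(853.9·0.1865²/2) = 0.07845·285.5·14.85 = 332.6 Pa.
ΔP = 332.6 Pa = 0.3326 kPa.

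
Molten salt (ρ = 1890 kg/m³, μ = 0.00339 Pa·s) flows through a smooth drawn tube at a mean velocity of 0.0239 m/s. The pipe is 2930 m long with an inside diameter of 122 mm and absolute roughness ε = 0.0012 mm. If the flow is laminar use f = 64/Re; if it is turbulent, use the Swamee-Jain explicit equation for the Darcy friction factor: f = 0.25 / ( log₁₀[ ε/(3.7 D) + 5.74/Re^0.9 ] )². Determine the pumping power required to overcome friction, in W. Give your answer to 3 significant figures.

P ≈ 0.143 W

Reynolds number Re = ρVD/μ = 1890 · 0.0239 · 0.122 / 0.00339 = 1626.
Re < 2300 → laminar flow, so f = 64/Re = 64/1626 = 0.03937 (the turbulent correlation is not needed).
Darcy-Weisbach: ΔP = f(L/D)(ρV²/2) = 0.03937·(2930/0.122)·(1890·0.0239²/2) = 0.03937·2.402e+04·0.5398 = 510.4 Pa.
Q = V·A = 0.0239·0.01169 = 0.0002794 m³/s.
Pumping power P = QΔP = 0.0002794·510.4 = 0.1426 W = 0.143 W.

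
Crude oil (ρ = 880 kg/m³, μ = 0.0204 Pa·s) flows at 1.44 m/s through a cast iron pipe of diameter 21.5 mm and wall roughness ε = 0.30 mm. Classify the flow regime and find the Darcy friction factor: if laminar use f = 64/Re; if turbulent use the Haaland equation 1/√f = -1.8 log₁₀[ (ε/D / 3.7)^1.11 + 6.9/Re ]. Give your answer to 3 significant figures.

f ≈ 0.0479

Re = ρVD/μ = 880·1.44·0.0215/0.0204 = 1336.
Re < 2300 → laminar, so f = 64/Re = 0.04792 (roughness is irrelevant in laminar flow).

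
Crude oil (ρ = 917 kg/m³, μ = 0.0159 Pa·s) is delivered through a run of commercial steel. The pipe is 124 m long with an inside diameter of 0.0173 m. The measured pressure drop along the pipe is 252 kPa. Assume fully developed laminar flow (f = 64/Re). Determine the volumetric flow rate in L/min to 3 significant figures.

For laminar flow, f = 64/Re with Re = ρVD/μ, so Darcy-Weisbach reduces to ΔP = 32μLV/D². Solving for V: V = ΔP·D²/(32μL) = 2.52e+05·(0.0173)²/(32·0.0159·124) = 1.195 m/s.
Check: Re = ρVD/μ = 917·1.195·0.0173/0.0159 = 1193 < 2300, so the laminar assumption holds.
Q = V·A = 1.195·(π/4·0.0173²) = 0.000281 m³/s = 16.9 L/min.

Q ≈ 16.9 L/min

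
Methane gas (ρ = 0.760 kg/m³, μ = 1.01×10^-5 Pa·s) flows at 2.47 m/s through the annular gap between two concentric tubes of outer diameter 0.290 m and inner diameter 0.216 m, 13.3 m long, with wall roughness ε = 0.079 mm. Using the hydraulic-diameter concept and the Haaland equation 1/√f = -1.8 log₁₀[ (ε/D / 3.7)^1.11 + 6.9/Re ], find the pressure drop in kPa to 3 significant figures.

ΔP ≈ 0.0125 kPa

Hydraulic diameter D_h = 4A/P = D_o - D_i = 0.29 - 0.216 = 0.074 m.
Re = ρVD_h/μ = 0.76·2.47·0.074/1.01e-05 = 1.375e+04.
ε/D_h = 7.9e-05/0.074 = 0.00107; Haaland gives 1/√f = -1.8 log₁₀[0.000118+0.000502] = 5.774, so f = 0.02999.
ΔP = f(L/D_h)(ρV²/2) = 0.02999·13.3/0.074·2.318 = 12.5 Pa.
ΔP = 0.0125 kPa.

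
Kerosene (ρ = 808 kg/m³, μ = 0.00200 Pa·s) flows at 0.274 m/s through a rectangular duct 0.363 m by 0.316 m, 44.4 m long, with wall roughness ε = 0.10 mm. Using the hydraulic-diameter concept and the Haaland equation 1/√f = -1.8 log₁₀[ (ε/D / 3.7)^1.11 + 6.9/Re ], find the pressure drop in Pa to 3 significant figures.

ΔP ≈ 91.2 Pa

Hydraulic diameter D_h = 4A/P = 4·(0.363·0.316)/(2·(0.363+0.316)) = 0.4588/1.358 = 0.3379 m.
Re = ρVD_h/μ = 808·0.274·0.3379/0.002 = 3.74e+04.
ε/D_h = 0.0001/0.3379 = 0.000296; Haaland gives 1/√f = -1.8 log₁₀[2.83e-05+0.000184] = 6.61, so f = 0.02289.
ΔP = f(L/D_h)(ρV²/2) = 0.02289·44.4/0.3379·30.33 = 91.24 Pa.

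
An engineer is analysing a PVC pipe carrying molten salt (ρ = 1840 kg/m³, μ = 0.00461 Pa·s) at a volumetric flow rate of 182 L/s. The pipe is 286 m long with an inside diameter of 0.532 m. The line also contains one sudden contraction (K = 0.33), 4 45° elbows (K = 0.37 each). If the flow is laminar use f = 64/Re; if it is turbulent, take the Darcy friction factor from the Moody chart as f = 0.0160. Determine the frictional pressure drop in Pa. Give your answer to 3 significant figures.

ΔP ≈ 6420 Pa

Q = 182 L/s = 182/1000 = 0.182 m³/s.
Cross-sectional area A = πD²/4 = π(0.532)²/4 = 0.2223 m²; mean velocity V = Q/A = 0.182/0.2223 = 0.8188 m/s.
Reynolds number Re = ρVD/μ = 1840 · 0.8188 · 0.532 / 0.00461 = 1.739e+05.
Re > 4000 → turbulent; use the Moody-chart value f = 0.0160.
Total minor-loss coefficient ΣK = 1·0.33 + 4·0.37 = 1.81.
ΔP = [f·L/D + ΣK]·(ρV²/2) = [0.016·286/0.532 + 1.81]·(1840·0.8188²/2) = [8.602 + 1.81]·616.7 = 6421 Pa.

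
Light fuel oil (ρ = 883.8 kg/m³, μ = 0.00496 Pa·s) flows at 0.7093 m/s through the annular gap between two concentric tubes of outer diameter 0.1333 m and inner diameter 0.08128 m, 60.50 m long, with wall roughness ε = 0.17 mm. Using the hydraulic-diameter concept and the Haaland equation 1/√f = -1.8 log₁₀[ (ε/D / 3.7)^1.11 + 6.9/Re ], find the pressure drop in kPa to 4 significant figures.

ΔP ≈ 9.919 kPa

Hydraulic diameter D_h = 4A/P = D_o - D_i = 0.1333 - 0.08128 = 0.05202 m.
Re = ρVD_h/μ = 883.8·0.7093·0.05202/0.00496 = 6575.
ε/D_h = 0.00017/0.05202 = 0.00327; Haaland gives 1/√f = -1.8 log₁₀[0.000408+0.00105] = 5.106, so f = 0.03836.
ΔP = f(L/D_h)(ρV²/2) = 0.03836·60.5/0.05202·222.3 = 9919 Pa.
ΔP = 9.919 kPa.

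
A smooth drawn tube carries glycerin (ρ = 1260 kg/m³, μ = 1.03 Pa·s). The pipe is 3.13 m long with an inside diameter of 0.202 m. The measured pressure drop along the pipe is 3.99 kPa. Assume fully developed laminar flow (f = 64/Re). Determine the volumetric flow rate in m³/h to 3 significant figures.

For laminar flow, f = 64/Re with Re = ρVD/μ, so Darcy-Weisbach reduces to ΔP = 32μLV/D². Solving for V: V = ΔP·D²/(32μL) = 3990·(0.202)²/(32·1.03·3.13) = 1.578 m/s.
Check: Re = ρVD/μ = 1260·1.578·0.202/1.03 = 390 < 2300, so the laminar assumption holds.
Q = V·A = 1.578·(π/4·0.202²) = 0.05058 m³/s = 182 m³/h.

Q ≈ 182 m³/h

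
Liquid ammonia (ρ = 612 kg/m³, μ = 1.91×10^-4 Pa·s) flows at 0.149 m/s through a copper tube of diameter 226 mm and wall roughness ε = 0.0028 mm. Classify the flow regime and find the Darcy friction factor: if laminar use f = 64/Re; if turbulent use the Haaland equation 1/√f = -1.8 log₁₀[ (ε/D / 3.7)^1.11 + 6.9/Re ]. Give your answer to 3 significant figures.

f ≈ 0.0176

Re = ρVD/μ = 612·0.149·0.226/0.000191 = 1.079e+05.
Re > 4000 → turbulent. ε/D = 2.8e-06/0.226 = 1.24e-05; Haaland: 1/√f = -1.8 log₁₀[8.37e-07 + 6.39e-05] = 7.539, so f = 0.01759.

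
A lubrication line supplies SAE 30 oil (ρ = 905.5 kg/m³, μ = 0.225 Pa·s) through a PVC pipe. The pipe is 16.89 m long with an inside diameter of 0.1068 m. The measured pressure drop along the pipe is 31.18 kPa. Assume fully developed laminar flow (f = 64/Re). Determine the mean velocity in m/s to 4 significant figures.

V ≈ 2.925 m/s

For laminar flow, f = 64/Re with Re = ρVD/μ, so Darcy-Weisbach reduces to ΔP = 32μLV/D². Solving for V: V = ΔP·D²/(32μL) = 3.118e+04·(0.1068)²/(32·0.225·16.89) = 2.925 m/s.
Check: Re = ρVD/μ = 905.5·2.925·0.1068/0.225 = 1257 < 2300, so the laminar assumption holds.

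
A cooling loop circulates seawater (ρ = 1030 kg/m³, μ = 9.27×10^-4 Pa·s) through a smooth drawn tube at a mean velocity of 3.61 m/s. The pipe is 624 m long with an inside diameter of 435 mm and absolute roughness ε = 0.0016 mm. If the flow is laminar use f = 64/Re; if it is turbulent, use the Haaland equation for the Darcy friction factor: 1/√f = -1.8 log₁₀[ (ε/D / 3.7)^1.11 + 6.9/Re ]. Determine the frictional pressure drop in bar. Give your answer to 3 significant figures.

Reynolds number Re = ρVD/μ = 1030 · 3.61 · 0.435 / 0.000927 = 1.745e+06.
Re > 4000 → turbulent. Relative roughness ε/D = 1.6e-06/0.435 = 3.68e-06. Haaland: 1/√f = -1.8 log₁₀[(3.68e-06/3.7)^1.11 + 6.9/1.745e+06] = -1.8 log₁₀[2.17e-07 + 3.95e-06] = 9.683, so f = 0.01066.
Darcy-Weisbach: ΔP = f(L/D)(ρV²/2) = 0.01066·(624/0.435)·(1030·3.61²/2) = 0.01066·1434·6712 = 1.027e+05 Pa.
ΔP = 1.027e+05 Pa = 1.03 bar.

ΔP ≈ 1.03 bar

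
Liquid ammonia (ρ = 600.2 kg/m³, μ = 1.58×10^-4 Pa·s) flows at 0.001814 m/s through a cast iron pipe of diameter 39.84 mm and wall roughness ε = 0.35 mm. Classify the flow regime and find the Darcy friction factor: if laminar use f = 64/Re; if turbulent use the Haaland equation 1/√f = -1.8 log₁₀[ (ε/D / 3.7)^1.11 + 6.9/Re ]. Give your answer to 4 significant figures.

f ≈ 0.2331

Re = ρVD/μ = 600.2·0.001814·0.03984/0.000158 = 274.5.
Re < 2300 → laminar, so f = 64/Re = 0.2331 (roughness is irrelevant in laminar flow).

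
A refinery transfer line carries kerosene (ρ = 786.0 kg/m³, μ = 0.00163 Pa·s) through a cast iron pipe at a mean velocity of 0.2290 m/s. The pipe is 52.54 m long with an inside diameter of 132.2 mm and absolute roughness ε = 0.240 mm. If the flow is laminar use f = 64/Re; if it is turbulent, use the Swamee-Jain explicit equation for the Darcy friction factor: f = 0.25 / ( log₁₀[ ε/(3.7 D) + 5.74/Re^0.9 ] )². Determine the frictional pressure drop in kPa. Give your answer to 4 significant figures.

Reynolds number Re = ρVD/μ = 786 · 0.229 · 0.1322 / 0.00163 = 1.46e+04.
Re > 4000 → turbulent. Relative roughness ε/D = 0.00024/0.1322 = 0.00182. Swamee-Jain: f = 0.25/(log₁₀[0.00182/3.7 + 5.74/1.46e+04^0.9])² = 0.25/(log₁₀[0.000491 + 0.00103])² = 0.25/(-2.819)² = 0.03146.
Darcy-Weisbach: ΔP = f(L/D)(ρV²/2) = 0.03146·(52.54/0.1322)·(786·0.229²/2) = 0.03146·397.4·20.61 = 257.6 Pa.
ΔP = 257.6 Pa = 0.2576 kPa.

ΔP ≈ 0.2576 kPa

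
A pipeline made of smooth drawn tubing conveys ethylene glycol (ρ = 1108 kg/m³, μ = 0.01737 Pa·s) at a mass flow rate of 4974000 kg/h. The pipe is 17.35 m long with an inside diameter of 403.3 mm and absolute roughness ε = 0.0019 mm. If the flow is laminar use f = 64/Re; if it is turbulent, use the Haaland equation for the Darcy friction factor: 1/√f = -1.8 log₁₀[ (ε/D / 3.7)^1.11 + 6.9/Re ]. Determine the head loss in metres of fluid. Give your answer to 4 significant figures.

h_f ≈ 3.106 m

ṁ = 4974000 kg/h = 4974000/3600 = 1382 kg/s.
A = πD²/4 = π(0.4033)²/4 = 0.1277 m²; mean velocity V = ṁ/(ρA) = 1382/(1108 · 0.1277) = 9.762 m/s.
Reynolds number Re = ρVD/μ = 1108 · 9.762 · 0.4033 / 0.0174 = 2.511e+05.
Re > 4000 → turbulent. Relative roughness ε/D = 1.9e-06/0.4033 = 4.71e-06. Haaland: 1/√f = -1.8 log₁₀[(4.71e-06/3.7)^1.11 + 6.9/2.511e+05] = -1.8 log₁₀[2.86e-07 + 2.75e-05] = 8.202, so f = 0.01487.
Darcy-Weisbach: ΔP = f(L/D)(ρV²/2) = 0.01487·(17.35/0.4033)·(1108·9.762²/2) = 0.01487·43.02·5.279e+04 = 3.376e+04 Pa.
Head loss h_f = ΔP/(ρg) = 3.376e+04/(1108·9.81) = 3.106 m.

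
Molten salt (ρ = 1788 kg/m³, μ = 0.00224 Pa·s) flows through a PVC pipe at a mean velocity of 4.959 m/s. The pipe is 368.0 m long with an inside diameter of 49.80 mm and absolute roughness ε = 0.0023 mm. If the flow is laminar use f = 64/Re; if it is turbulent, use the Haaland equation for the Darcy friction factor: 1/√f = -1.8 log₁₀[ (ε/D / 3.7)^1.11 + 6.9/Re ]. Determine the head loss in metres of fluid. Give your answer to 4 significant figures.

h_f ≈ 146.8 m

Reynolds number Re = ρVD/μ = 1788 · 4.959 · 0.0498 / 0.00224 = 1.971e+05.
Re > 4000 → turbulent. Relative roughness ε/D = 2.3e-06/0.0498 = 4.62e-05. Haaland: 1/√f = -1.8 log₁₀[(4.62e-05/3.7)^1.11 + 6.9/1.971e+05] = -1.8 log₁₀[3.6e-06 + 3.5e-05] = 7.944, so f = 0.01585.
Darcy-Weisbach: ΔP = f(L/D)(ρV²/2) = 0.01585·(368/0.0498)·(1788·4.959²/2) = 0.01585·7390·2.198e+04 = 2.574e+06 Pa.
Head loss h_f = ΔP/(ρg) = 2.574e+06/(1788·9.81) = 146.8 m.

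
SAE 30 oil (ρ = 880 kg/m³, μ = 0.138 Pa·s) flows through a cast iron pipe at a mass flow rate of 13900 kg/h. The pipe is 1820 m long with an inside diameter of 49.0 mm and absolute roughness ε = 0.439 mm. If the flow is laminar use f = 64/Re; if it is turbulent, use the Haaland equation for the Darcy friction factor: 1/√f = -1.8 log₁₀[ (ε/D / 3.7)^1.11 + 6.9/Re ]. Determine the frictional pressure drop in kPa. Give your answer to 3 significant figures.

ṁ = 13900 kg/h = 13900/3600 = 3.861 kg/s.
A = πD²/4 = π(0.049)²/4 = 0.001886 m²; mean velocity V = ṁ/(ρA) = 3.861/(880 · 0.001886) = 2.327 m/s.
Reynolds number Re = ρVD/μ = 880 · 2.327 · 0.049 / 0.138 = 727.
Re < 2300 → laminar flow, so f = 64/Re = 64/727 = 0.08803 (the turbulent correlation is not needed).
Darcy-Weisbach: ΔP = f(L/D)(ρV²/2) = 0.08803·(1820/0.049)·(880·2.327²/2) = 0.08803·3.714e+04·2382 = 7.789e+06 Pa.
ΔP = 7.789e+06 Pa = 7790 kPa.

ΔP ≈ 7790 kPa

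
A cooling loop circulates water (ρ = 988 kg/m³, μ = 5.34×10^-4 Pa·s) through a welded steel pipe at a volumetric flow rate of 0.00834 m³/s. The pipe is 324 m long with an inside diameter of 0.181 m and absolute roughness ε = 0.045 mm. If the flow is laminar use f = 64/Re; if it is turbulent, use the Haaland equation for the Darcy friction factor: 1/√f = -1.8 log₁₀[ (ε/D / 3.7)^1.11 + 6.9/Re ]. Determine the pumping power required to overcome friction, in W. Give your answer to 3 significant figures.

Cross-sectional area A = πD²/4 = π(0.181)²/4 = 0.02573 m²; mean velocity V = Q/A = 0.00834/0.02573 = 0.3241 m/s.
Reynolds number Re = ρVD/μ = 988 · 0.3241 · 0.181 / 0.000534 = 1.085e+05.
Re > 4000 → turbulent. Relative roughness ε/D = 4.5e-05/0.181 = 0.000249. Haaland: 1/√f = -1.8 log₁₀[(0.000249/3.7)^1.11 + 6.9/1.085e+05] = -1.8 log₁₀[2.34e-05 + 6.36e-05] = 7.31, so f = 0.01872.
Darcy-Weisbach: ΔP = f(L/D)(ρV²/2) = 0.01872·(324/0.181)·(988·0.3241²/2) = 0.01872·1790·51.9 = 1739 Pa.
Pumping power P = QΔP = 0.00834·1739 = 14.50 W = 14.5 W.

P ≈ 14.5 W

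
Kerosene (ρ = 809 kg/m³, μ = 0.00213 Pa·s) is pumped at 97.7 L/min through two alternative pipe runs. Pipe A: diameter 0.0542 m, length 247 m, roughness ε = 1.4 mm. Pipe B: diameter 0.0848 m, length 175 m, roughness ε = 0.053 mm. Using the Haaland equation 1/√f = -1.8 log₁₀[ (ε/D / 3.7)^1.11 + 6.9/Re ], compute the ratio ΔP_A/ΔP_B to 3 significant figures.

ΔP_A/ΔP_B ≈ 23.0

Pipe A: V = Q/A = 0.001628/0.002307 = 0.7058 m/s; Re = 1.453e+04; ε/D = 0.0258; Haaland → f = 0.05613; ΔP_A = f(L/D)(ρV²/2) = 5.153e+04 Pa.
Pipe B: V = Q/A = 0.001628/0.005648 = 0.2883 m/s; Re = 9286; ε/D = 0.000625; Haaland → f = 0.03227; ΔP_B = f(L/D)(ρV²/2) = 2239 Pa.
ΔP_A/ΔP_B = 5.153e+04/2239 = 23.0.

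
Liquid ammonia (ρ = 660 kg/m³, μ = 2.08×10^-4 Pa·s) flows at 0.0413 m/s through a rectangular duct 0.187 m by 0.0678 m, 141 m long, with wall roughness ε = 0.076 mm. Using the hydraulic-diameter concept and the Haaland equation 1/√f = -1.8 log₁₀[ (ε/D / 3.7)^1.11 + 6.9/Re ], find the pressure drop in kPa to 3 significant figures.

ΔP ≈ 0.0238 kPa

Hydraulic diameter D_h = 4A/P = 4·(0.187·0.0678)/(2·(0.187+0.0678)) = 0.05071/0.5096 = 0.09952 m.
Re = ρVD_h/μ = 660·0.0413·0.09952/0.000208 = 1.304e+04.
ε/D_h = 7.6e-05/0.09952 = 0.000764; Haaland gives 1/√f = -1.8 log₁₀[8.12e-05+0.000529] = 5.786, so f = 0.02987.
ΔP = f(L/D_h)(ρV²/2) = 0.02987·141/0.09952·0.5629 = 23.82 Pa.
ΔP = 0.0238 kPa.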